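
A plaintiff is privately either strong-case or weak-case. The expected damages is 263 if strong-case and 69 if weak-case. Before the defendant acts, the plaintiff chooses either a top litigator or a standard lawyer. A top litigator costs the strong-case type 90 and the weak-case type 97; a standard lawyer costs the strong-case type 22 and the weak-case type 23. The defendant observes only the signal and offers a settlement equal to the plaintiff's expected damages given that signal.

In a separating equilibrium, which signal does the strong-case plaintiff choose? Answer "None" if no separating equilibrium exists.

Try strong-case → top litigator, weak-case → standard lawyer:
  If types separate, top litigator earns payment 263 and standard lawyer earns 69.
  Strong-case: top litigator gives 263 − 90 = 173; standard lawyer gives 69 − 22 = 47. No deviation. ✓
  Weak-case: standard lawyer gives 69 − 23 = 46; top litigator gives 263 − 97 = 166. Would deviate. ✗
Try strong-case → standard lawyer, weak-case → top litigator:
  If types separate, standard lawyer earns payment 263 and top litigator earns 69.
  Strong-case: standard lawyer gives 263 − 22 = 241; top litigator gives 69 − 90 = -21. No deviation. ✓
  Weak-case: top litigator gives 69 − 97 = -28; standard lawyer gives 263 − 23 = 240. Would deviate. ✗
Neither assignment is incentive-compatible.

None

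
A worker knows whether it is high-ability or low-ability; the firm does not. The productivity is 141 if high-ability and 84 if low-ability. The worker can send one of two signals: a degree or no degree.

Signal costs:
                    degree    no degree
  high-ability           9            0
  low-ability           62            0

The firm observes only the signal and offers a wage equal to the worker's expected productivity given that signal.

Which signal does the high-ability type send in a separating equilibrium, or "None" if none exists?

Try high-ability → degree, low-ability → no degree:
  If types separate, degree earns payment 141 and no degree earns 84.
  High-ability: degree gives 141 − 9 = 132; no degree gives 84 − 0 = 84. No deviation. ✓
  Low-ability: no degree gives 84 − 0 = 84; degree gives 141 − 62 = 79. No deviation. ✓
Both hold — the high-ability type sends degree.

degree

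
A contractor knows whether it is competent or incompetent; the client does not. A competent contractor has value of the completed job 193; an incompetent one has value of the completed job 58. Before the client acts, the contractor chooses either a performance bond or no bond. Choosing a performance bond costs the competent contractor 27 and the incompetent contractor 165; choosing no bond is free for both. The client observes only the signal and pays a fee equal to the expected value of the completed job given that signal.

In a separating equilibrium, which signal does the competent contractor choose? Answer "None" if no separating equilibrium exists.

bond

Try competent → bond, incompetent → no bond:
  If types separate, bond earns payment 193 and no bond earns 58.
  Competent: bond gives 193 − 27 = 166; no bond gives 58 − 0 = 58. No deviation. ✓
  Incompetent: no bond gives 58 − 0 = 58; bond gives 193 − 165 = 28. No deviation. ✓
Both hold — the competent type sends bond.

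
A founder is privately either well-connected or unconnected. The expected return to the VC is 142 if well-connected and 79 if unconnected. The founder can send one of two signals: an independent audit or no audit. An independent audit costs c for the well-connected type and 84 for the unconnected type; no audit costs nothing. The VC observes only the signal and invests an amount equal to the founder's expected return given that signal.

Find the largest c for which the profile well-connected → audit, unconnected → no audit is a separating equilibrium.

63

Under separation: audit → well-connected (pays 142); no audit → unconnected (pays 79).
Unconnected: 79 − 0 = 79 ≥ 142 − 84 = 58. Holds regardless of c. ✓
Well-connected: 142 − c ≥ 79 − 0, so c ≤ 142 − 79 = 63.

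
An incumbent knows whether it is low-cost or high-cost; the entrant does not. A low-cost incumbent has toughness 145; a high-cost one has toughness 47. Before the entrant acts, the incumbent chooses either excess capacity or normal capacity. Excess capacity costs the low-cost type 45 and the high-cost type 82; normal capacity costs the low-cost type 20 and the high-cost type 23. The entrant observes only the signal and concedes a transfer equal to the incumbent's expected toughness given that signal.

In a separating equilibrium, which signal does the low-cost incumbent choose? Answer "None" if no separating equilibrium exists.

None

Try low-cost → excess capacity, high-cost → normal capacity:
  Under separation the entrant infers type exactly: excess capacity → low-cost (pays 145), normal capacity → high-cost (pays 47).
  Low-cost: excess capacity gives 145 − 45 = 100; normal capacity gives 47 − 20 = 27. No deviation. ✓
  High-cost: normal capacity gives 47 − 23 = 24; excess capacity gives 145 − 82 = 63. Would deviate. ✗
Try low-cost → normal capacity, high-cost → excess capacity:
  Under separation the entrant infers type exactly: normal capacity → low-cost (pays 145), excess capacity → high-cost (pays 47).
  Low-cost: normal capacity gives 145 − 20 = 125; excess capacity gives 47 − 45 = 2. No deviation. ✓
  High-cost: excess capacity gives 47 − 82 = -35; normal capacity gives 145 − 23 = 122. Would deviate. ✗
Neither assignment is incentive-compatible.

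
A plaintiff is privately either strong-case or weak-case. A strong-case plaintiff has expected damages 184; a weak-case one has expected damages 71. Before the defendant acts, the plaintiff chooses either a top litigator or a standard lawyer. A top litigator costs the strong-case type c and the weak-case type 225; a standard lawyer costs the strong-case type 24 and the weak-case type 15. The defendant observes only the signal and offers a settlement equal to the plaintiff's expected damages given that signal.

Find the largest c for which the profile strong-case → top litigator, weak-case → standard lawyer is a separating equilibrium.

Under separation: top litigator → strong-case (pays 184); standard lawyer → weak-case (pays 71).
Weak-case: 71 − 15 = 56 ≥ 184 − 225 = -41. Holds regardless of c. ✓
Strong-case: 184 − c ≥ 71 − 24, so c ≤ 184 − 47 = 137.

137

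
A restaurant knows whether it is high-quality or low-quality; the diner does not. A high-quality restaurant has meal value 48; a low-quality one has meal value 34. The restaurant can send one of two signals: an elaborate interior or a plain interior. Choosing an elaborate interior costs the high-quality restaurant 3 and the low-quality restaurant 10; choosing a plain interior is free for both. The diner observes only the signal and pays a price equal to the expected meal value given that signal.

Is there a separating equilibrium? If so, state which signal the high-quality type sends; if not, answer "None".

Try high-quality → elaborate interior, low-quality → plain interior:
  If types separate, elaborate interior earns payment 48 and plain interior earns 34.
  High-quality: elaborate interior gives 48 − 3 = 45; plain interior gives 34 − 0 = 34. No deviation. ✓
  Low-quality: plain interior gives 34 − 0 = 34; elaborate interior gives 48 − 10 = 38. Would deviate. ✗
Try high-quality → plain interior, low-quality → elaborate interior:
  If types separate, plain interior earns payment 48 and elaborate interior earns 34.
  High-quality: plain interior gives 48 − 0 = 48; elaborate interior gives 34 − 3 = 31. No deviation. ✓
  Low-quality: elaborate interior gives 34 − 10 = 24; plain interior gives 48 − 0 = 48. Would deviate. ✗
Neither assignment is incentive-compatible.

None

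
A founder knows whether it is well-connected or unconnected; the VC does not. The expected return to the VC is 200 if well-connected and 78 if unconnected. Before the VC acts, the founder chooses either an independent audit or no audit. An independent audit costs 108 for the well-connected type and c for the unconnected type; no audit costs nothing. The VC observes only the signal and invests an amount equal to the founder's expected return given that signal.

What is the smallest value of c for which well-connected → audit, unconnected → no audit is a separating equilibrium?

122

Under separation: audit → well-connected (pays 200); no audit → unconnected (pays 78).
Well-connected: 200 − 108 = 92 ≥ 78 − 0 = 78. Holds regardless of c. ✓
Unconnected: 78 − 0 ≥ 200 − c, so c ≥ 200 − 78 = 122.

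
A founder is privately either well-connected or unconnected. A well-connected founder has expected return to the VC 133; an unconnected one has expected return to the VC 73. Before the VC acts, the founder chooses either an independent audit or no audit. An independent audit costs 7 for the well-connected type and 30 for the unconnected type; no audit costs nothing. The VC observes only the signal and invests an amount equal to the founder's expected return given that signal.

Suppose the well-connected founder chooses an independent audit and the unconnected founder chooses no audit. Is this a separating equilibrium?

No

Under separation the VC infers type exactly: audit → well-connected (pays 133), no audit → unconnected (pays 73).
Well-connected: audit gives 133 − 7 = 126; no audit gives 73 − 0 = 73. No deviation. ✓
Unconnected: no audit gives 73 − 0 = 73; audit gives 133 − 30 = 103. Would deviate. ✗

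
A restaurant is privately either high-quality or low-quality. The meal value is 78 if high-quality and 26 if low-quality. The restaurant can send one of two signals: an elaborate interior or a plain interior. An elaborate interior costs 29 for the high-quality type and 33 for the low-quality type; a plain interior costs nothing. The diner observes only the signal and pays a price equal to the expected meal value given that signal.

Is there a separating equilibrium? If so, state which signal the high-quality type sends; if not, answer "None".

Try high-quality → elaborate interior, low-quality → plain interior:
  If types separate, elaborate interior earns payment 78 and plain interior earns 26.
  High-quality: elaborate interior gives 78 − 29 = 49; plain interior gives 26 − 0 = 26. No deviation. ✓
  Low-quality: plain interior gives 26 − 0 = 26; elaborate interior gives 78 − 33 = 45. Would deviate. ✗
Try high-quality → plain interior, low-quality → elaborate interior:
  If types separate, plain interior earns payment 78 and elaborate interior earns 26.
  High-quality: plain interior gives 78 − 0 = 78; elaborate interior gives 26 − 29 = -3. No deviation. ✓
  Low-quality: elaborate interior gives 26 − 33 = -7; plain interior gives 78 − 0 = 78. Would deviate. ✗
Neither assignment is incentive-compatible.

None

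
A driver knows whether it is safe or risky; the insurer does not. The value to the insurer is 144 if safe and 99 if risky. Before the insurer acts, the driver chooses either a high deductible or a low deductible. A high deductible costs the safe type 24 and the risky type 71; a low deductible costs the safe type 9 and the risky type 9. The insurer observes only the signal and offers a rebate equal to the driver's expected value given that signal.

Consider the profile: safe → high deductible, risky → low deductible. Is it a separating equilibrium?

Yes

Under separation the insurer infers type exactly: high deductible → safe (pays 144), low deductible → risky (pays 99).
Safe: high deductible gives 144 − 24 = 120; low deductible gives 99 − 9 = 90. No deviation. ✓
Risky: low deductible gives 99 − 9 = 90; high deductible gives 144 − 71 = 73. No deviation. ✓
Neither type gains from mimicking the other.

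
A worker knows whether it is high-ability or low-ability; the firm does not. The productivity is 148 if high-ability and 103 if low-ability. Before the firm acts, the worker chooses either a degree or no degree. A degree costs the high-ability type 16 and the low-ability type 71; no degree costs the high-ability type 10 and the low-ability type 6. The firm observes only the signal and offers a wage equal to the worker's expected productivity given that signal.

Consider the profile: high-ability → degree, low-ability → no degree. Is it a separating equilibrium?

Under separation the firm infers type exactly: degree → high-ability (pays 148), no degree → low-ability (pays 103).
High-ability: degree gives 148 − 16 = 132; no degree gives 103 − 10 = 93. No deviation. ✓
Low-ability: no degree gives 103 − 6 = 97; degree gives 148 − 71 = 77. No deviation. ✓
Neither type gains from mimicking the other.

Yes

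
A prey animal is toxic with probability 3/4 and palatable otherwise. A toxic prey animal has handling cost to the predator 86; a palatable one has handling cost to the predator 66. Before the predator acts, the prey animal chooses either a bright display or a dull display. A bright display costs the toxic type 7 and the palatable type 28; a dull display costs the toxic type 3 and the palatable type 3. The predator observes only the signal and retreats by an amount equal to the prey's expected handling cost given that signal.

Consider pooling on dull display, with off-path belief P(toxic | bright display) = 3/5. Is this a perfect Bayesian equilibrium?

At the pooled signal (dull display) the predator holds the prior 3/4 and pays 3/4·86 + 1/4·66 = 81. Off-path (bright display) belief 3/5 gives 3/5·86 + 2/5·66 = 78.
Toxic: dull display gives 81 − 3 = 78; bright display gives 78 − 7 = 71. Stays. ✓
Palatable: dull display gives 81 − 3 = 78; bright display gives 78 − 28 = 50. Stays. ✓

Yes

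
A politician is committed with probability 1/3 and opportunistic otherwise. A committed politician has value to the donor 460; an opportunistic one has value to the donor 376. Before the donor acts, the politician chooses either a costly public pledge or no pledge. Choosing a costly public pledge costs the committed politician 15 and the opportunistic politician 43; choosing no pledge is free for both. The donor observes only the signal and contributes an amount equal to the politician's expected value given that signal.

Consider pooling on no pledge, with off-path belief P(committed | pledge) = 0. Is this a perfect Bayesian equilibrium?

Yes

On the equilibrium path (no pledge) the donor holds the prior 1/3 and pays 1/3·460 + 2/3·376 = 404. Off-path (pledge) belief 0 gives 0·460 + 1·376 = 376.
Committed: no pledge gives 404 − 0 = 404; pledge gives 376 − 15 = 361. Stays. ✓
Opportunistic: no pledge gives 404 − 0 = 404; pledge gives 376 − 43 = 333. Stays. ✓
Beliefs are Bayes-consistent on-path and both types best-respond.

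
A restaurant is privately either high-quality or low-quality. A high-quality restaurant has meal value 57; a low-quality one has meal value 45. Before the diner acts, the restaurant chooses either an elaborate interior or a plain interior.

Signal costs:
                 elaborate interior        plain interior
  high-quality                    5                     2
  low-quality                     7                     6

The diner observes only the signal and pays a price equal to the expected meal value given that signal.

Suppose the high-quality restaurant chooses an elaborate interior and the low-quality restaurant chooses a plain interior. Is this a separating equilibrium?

No

If types separate, elaborate interior earns payment 57 and plain interior earns 45.
High-quality: elaborate interior gives 57 − 5 = 52; plain interior gives 45 − 2 = 43. No deviation. ✓
Low-quality: plain interior gives 45 − 6 = 39; elaborate interior gives 57 − 7 = 50. Would deviate. ✗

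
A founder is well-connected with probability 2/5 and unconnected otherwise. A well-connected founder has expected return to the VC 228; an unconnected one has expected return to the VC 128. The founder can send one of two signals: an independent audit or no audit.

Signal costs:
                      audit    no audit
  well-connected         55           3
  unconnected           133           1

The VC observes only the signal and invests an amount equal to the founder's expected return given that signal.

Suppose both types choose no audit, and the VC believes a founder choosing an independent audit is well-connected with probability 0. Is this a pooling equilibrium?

Yes

At the pooled signal (no audit) the VC holds the prior 2/5 and pays 2/5·228 + 3/5·128 = 168. Off-path (audit) belief 0 gives 0·228 + 1·128 = 128.
Well-connected: no audit gives 168 − 3 = 165; audit gives 128 − 55 = 73. Stays. ✓
Unconnected: no audit gives 168 − 1 = 167; audit gives 128 − 133 = -5. Stays. ✓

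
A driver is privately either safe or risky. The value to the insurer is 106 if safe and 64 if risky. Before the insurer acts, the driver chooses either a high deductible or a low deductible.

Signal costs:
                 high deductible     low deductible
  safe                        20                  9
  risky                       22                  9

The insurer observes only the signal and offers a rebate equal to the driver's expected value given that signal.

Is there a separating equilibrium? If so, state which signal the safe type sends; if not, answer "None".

None

Try safe → high deductible, risky → low deductible:
  Under separation the insurer infers type exactly: high deductible → safe (pays 106), low deductible → risky (pays 64).
  Safe: high deductible gives 106 − 20 = 86; low deductible gives 64 − 9 = 55. No deviation. ✓
  Risky: low deductible gives 64 − 9 = 55; high deductible gives 106 − 22 = 84. Would deviate. ✗
Try safe → low deductible, risky → high deductible:
  Under separation the insurer infers type exactly: low deductible → safe (pays 106), high deductible → risky (pays 64).
  Safe: low deductible gives 106 − 9 = 97; high deductible gives 64 − 20 = 44. No deviation. ✓
  Risky: high deductible gives 64 − 22 = 42; low deductible gives 106 − 9 = 97. Would deviate. ✗
Neither assignment is incentive-compatible.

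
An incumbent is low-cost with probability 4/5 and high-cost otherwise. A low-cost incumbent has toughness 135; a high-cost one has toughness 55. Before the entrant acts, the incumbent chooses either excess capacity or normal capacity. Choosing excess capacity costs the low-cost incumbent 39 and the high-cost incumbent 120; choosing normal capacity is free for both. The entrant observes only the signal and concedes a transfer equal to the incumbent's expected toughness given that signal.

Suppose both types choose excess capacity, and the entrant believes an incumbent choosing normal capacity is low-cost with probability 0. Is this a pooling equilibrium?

No

On the equilibrium path (excess capacity) the entrant holds the prior 4/5 and pays 4/5·135 + 1/5·55 = 119. Off-path (normal capacity) belief 0 gives 0·135 + 1·55 = 55.
Low-cost: excess capacity gives 119 − 39 = 80; normal capacity gives 55 − 0 = 55. Stays. ✓
High-cost: excess capacity gives 119 − 120 = -1; normal capacity gives 55 − 0 = 55. Deviates. ✗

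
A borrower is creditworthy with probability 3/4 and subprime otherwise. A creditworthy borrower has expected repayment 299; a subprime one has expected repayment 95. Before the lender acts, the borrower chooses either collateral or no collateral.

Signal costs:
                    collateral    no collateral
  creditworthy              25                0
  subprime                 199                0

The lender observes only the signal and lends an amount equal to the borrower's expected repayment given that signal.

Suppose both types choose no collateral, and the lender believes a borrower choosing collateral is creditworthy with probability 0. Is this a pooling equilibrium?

Yes

At the pooled signal (no collateral) the lender holds the prior 3/4 and pays 3/4·299 + 1/4·95 = 248. Off-path (collateral) belief 0 gives 0·299 + 1·95 = 95.
Creditworthy: no collateral gives 248 − 0 = 248; collateral gives 95 − 25 = 70. Stays. ✓
Subprime: no collateral gives 248 − 0 = 248; collateral gives 95 − 199 = -104. Stays. ✓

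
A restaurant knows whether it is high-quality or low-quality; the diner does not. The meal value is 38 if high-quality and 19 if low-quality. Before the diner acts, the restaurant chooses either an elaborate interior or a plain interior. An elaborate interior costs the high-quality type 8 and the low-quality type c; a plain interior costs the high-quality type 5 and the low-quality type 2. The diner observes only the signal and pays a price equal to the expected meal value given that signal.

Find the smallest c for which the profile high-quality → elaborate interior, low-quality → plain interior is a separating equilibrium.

21

Under separation: elaborate interior → high-quality (pays 38); plain interior → low-quality (pays 19).
High-quality: 38 − 8 = 30 ≥ 19 − 5 = 14. Holds regardless of c. ✓
Low-quality: 19 − 2 ≥ 38 − c, so c ≥ 38 − 17 = 21.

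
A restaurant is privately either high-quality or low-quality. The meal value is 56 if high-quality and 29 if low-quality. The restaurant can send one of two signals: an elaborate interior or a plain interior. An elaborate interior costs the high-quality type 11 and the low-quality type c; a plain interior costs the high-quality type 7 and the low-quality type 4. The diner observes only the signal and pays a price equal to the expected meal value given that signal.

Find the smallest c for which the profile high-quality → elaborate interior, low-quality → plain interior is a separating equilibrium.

31

Under separation: elaborate interior → high-quality (pays 56); plain interior → low-quality (pays 29).
High-quality: 56 − 11 = 45 ≥ 29 − 7 = 22. Holds regardless of c. ✓
Low-quality: 29 − 4 ≥ 56 − c, so c ≥ 56 − 25 = 31.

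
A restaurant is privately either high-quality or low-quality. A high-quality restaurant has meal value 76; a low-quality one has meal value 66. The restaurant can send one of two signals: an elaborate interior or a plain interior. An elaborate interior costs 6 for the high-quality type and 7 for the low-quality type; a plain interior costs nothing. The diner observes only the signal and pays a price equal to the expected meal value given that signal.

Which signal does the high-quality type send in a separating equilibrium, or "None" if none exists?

None

Try high-quality → elaborate interior, low-quality → plain interior:
  If types separate, elaborate interior earns payment 76 and plain interior earns 66.
  High-quality: elaborate interior gives 76 − 6 = 70; plain interior gives 66 − 0 = 66. No deviation. ✓
  Low-quality: plain interior gives 66 − 0 = 66; elaborate interior gives 76 − 7 = 69. Would deviate. ✗
Try high-quality → plain interior, low-quality → elaborate interior:
  If types separate, plain interior earns payment 76 and elaborate interior earns 66.
  High-quality: plain interior gives 76 − 0 = 76; elaborate interior gives 66 − 6 = 60. No deviation. ✓
  Low-quality: elaborate interior gives 66 − 7 = 59; plain interior gives 76 − 0 = 76. Would deviate. ✗
Neither assignment is incentive-compatible.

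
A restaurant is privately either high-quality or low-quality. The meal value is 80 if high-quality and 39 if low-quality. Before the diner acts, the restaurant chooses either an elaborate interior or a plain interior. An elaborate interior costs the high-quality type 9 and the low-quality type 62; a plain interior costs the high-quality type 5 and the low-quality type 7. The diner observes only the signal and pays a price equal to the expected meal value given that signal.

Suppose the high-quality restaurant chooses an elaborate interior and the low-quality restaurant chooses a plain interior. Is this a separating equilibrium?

Yes

Under separation the diner infers type exactly: elaborate interior → high-quality (pays 80), plain interior → low-quality (pays 39).
High-quality: elaborate interior gives 80 − 9 = 71; plain interior gives 39 − 5 = 34. No deviation. ✓
Low-quality: plain interior gives 39 − 7 = 32; elaborate interior gives 80 − 62 = 18. No deviation. ✓
Both incentive constraints hold.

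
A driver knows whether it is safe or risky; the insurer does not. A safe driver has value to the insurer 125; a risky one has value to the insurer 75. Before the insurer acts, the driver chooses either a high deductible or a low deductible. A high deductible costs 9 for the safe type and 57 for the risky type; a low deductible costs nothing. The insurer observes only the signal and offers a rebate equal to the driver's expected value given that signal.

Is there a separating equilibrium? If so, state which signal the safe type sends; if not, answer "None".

high deductible

Try safe → high deductible, risky → low deductible:
  If types separate, high deductible earns payment 125 and low deductible earns 75.
  Safe: high deductible gives 125 − 9 = 116; low deductible gives 75 − 0 = 75. No deviation. ✓
  Risky: low deductible gives 75 − 0 = 75; high deductible gives 125 − 57 = 68. No deviation. ✓
Both hold — the safe type sends high deductible.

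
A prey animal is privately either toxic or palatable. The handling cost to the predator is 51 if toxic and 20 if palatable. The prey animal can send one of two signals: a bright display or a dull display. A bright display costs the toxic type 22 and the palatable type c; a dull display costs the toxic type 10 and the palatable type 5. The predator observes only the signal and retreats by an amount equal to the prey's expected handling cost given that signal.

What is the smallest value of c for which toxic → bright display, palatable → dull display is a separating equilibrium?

36

Under separation: bright display → toxic (pays 51); dull display → palatable (pays 20).
Toxic: 51 − 22 = 29 ≥ 20 − 10 = 10. Holds regardless of c. ✓
Palatable: 20 − 5 ≥ 51 − c, so c ≥ 51 − 15 = 36.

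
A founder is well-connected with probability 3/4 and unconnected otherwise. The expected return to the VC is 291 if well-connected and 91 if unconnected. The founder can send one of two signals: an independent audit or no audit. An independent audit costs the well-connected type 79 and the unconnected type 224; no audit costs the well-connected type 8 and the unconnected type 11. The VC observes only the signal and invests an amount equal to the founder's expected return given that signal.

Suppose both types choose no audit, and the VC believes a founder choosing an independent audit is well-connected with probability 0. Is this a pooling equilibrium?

On the equilibrium path (no audit) the VC holds the prior 3/4 and pays 3/4·291 + 1/4·91 = 241. Off-path (audit) belief 0 gives 0·291 + 1·91 = 91.
Well-connected: no audit gives 241 − 8 = 233; audit gives 91 − 79 = 12. Stays. ✓
Unconnected: no audit gives 241 − 11 = 230; audit gives 91 − 224 = -133. Stays. ✓
Beliefs are Bayes-consistent on-path and both types best-respond.

Yes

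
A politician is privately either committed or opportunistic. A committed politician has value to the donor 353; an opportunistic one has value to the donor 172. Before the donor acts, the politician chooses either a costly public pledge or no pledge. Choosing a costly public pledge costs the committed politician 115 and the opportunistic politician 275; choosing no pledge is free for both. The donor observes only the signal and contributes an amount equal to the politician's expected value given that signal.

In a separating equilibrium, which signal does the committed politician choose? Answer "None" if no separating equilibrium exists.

pledge

Try committed → pledge, opportunistic → no pledge:
  Under separation the donor infers type exactly: pledge → committed (pays 353), no pledge → opportunistic (pays 172).
  Committed: pledge gives 353 − 115 = 238; no pledge gives 172 − 0 = 172. No deviation. ✓
  Opportunistic: no pledge gives 172 − 0 = 172; pledge gives 353 − 275 = 78. No deviation. ✓
Both hold — the committed type sends pledge.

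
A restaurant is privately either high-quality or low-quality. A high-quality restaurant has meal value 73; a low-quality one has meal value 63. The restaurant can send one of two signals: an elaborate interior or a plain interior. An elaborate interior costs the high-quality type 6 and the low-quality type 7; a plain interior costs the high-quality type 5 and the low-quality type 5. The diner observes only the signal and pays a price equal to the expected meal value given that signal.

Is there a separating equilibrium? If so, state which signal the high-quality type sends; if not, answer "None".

None

Try high-quality → elaborate interior, low-quality → plain interior:
  If types separate, elaborate interior earns payment 73 and plain interior earns 63.
  High-quality: elaborate interior gives 73 − 6 = 67; plain interior gives 63 − 5 = 58. No deviation. ✓
  Low-quality: plain interior gives 63 − 5 = 58; elaborate interior gives 73 − 7 = 66. Would deviate. ✗
Try high-quality → plain interior, low-quality → elaborate interior:
  If types separate, plain interior earns payment 73 and elaborate interior earns 63.
  High-quality: plain interior gives 73 − 5 = 68; elaborate interior gives 63 − 6 = 57. No deviation. ✓
  Low-quality: elaborate interior gives 63 − 7 = 56; plain interior gives 73 − 5 = 68. Would deviate. ✗
Neither assignment is incentive-compatible.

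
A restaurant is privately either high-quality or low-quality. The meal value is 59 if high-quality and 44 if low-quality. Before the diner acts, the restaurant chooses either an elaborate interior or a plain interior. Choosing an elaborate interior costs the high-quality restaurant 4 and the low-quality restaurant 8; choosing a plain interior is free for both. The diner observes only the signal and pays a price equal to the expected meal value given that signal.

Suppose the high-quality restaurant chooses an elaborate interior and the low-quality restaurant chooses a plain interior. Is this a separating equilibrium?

If types separate, elaborate interior earns payment 59 and plain interior earns 44.
High-quality: elaborate interior gives 59 − 4 = 55; plain interior gives 44 − 0 = 44. No deviation. ✓
Low-quality: plain interior gives 44 − 0 = 44; elaborate interior gives 59 − 8 = 51. Would deviate. ✗

No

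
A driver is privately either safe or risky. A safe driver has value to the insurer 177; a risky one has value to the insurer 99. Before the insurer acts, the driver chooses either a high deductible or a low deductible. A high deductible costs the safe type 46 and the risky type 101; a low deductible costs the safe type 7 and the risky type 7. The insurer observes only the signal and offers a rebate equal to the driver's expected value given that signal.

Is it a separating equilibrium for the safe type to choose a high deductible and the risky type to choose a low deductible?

Yes

Under separation the insurer infers type exactly: high deductible → safe (pays 177), low deductible → risky (pays 99).
Safe: high deductible gives 177 − 46 = 131; low deductible gives 99 − 7 = 92. No deviation. ✓
Risky: low deductible gives 99 − 7 = 92; high deductible gives 177 − 101 = 76. No deviation. ✓
Neither type gains from mimicking the other.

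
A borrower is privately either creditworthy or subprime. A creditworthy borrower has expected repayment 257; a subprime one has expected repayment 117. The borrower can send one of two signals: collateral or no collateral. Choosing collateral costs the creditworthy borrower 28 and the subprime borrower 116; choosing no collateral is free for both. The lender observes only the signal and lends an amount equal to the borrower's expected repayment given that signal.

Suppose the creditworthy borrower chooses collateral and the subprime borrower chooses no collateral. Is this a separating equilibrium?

Under separation the lender infers type exactly: collateral → creditworthy (pays 257), no collateral → subprime (pays 117).
Creditworthy: collateral gives 257 − 28 = 229; no collateral gives 117 − 0 = 117. No deviation. ✓
Subprime: no collateral gives 117 − 0 = 117; collateral gives 257 − 116 = 141. Would deviate. ✗

No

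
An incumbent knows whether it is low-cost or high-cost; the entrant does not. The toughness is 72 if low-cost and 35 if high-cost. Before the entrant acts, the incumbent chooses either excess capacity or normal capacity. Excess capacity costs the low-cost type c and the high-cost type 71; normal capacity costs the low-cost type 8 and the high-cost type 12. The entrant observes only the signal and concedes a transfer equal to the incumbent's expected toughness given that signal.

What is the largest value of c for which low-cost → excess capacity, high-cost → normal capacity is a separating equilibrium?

Under separation: excess capacity → low-cost (pays 72); normal capacity → high-cost (pays 35).
High-cost: 35 − 12 = 23 ≥ 72 − 71 = 1. Holds regardless of c. ✓
Low-cost: 72 − c ≥ 35 − 8, so c ≤ 72 − 27 = 45.

45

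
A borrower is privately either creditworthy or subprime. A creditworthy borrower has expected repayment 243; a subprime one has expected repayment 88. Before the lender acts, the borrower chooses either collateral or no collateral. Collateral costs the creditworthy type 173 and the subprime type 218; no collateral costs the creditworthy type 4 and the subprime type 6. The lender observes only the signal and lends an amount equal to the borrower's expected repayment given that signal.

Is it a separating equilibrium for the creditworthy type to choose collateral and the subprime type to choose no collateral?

If types separate, collateral earns payment 243 and no collateral earns 88.
Creditworthy: collateral gives 243 − 173 = 70; no collateral gives 88 − 4 = 84. Would deviate. ✗
Subprime: no collateral gives 88 − 6 = 82; collateral gives 243 − 218 = 25. No deviation. ✓

No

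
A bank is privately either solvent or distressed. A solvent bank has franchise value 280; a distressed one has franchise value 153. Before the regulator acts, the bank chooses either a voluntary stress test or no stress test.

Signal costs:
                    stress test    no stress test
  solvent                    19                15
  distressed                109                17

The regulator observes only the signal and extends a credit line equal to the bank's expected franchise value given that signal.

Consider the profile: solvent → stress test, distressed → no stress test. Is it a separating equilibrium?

Under separation the regulator infers type exactly: stress test → solvent (pays 280), no stress test → distressed (pays 153).
Solvent: stress test gives 280 − 19 = 261; no stress test gives 153 − 15 = 138. No deviation. ✓
Distressed: no stress test gives 153 − 17 = 136; stress test gives 280 − 109 = 171. Would deviate. ✗

No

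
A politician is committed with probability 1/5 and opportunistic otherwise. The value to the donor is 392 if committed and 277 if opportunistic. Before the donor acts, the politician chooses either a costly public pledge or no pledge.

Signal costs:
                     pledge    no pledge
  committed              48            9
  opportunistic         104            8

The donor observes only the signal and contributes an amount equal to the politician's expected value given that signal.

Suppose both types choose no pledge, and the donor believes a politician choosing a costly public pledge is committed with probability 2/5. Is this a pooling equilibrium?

At the pooled signal (no pledge) the donor holds the prior 1/5 and pays 1/5·392 + 4/5·277 = 300. Off-path (pledge) belief 2/5 gives 2/5·392 + 3/5·277 = 323.
Committed: no pledge gives 300 − 9 = 291; pledge gives 323 − 48 = 275. Stays. ✓
Opportunistic: no pledge gives 300 − 8 = 292; pledge gives 323 − 104 = 219. Stays. ✓

Yes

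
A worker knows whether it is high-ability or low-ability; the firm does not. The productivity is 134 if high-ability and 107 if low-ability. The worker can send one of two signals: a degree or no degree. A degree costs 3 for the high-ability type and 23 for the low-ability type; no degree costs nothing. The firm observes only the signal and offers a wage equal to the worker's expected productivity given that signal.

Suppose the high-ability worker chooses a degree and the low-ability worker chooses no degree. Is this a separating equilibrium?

No

Under separation the firm infers type exactly: degree → high-ability (pays 134), no degree → low-ability (pays 107).
High-ability: degree gives 134 − 3 = 131; no degree gives 107 − 0 = 107. No deviation. ✓
Low-ability: no degree gives 107 − 0 = 107; degree gives 134 − 23 = 111. Would deviate. ✗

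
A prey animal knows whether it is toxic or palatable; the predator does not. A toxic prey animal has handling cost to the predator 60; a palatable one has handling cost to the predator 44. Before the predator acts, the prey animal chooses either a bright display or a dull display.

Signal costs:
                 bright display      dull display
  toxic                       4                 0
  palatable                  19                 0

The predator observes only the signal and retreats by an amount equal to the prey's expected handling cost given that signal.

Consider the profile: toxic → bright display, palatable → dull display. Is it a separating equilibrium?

Yes

Under separation the predator infers type exactly: bright display → toxic (pays 60), dull display → palatable (pays 44).
Toxic: bright display gives 60 − 4 = 56; dull display gives 44 − 0 = 44. No deviation. ✓
Palatable: dull display gives 44 − 0 = 44; bright display gives 60 − 19 = 41. No deviation. ✓
Both incentive constraints hold.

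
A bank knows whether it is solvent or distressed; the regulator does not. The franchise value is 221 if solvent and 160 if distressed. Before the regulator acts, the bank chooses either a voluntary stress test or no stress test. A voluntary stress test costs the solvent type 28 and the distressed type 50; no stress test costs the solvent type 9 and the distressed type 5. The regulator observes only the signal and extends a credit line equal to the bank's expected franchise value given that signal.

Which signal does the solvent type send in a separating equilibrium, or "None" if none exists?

Try solvent → stress test, distressed → no stress test:
  If types separate, stress test earns payment 221 and no stress test earns 160.
  Solvent: stress test gives 221 − 28 = 193; no stress test gives 160 − 9 = 151. No deviation. ✓
  Distressed: no stress test gives 160 − 5 = 155; stress test gives 221 − 50 = 171. Would deviate. ✗
Try solvent → no stress test, distressed → stress test:
  If types separate, no stress test earns payment 221 and stress test earns 160.
  Solvent: no stress test gives 221 − 9 = 212; stress test gives 160 − 28 = 132. No deviation. ✓
  Distressed: stress test gives 160 − 50 = 110; no stress test gives 221 − 5 = 216. Would deviate. ✗
Neither assignment is incentive-compatible.

None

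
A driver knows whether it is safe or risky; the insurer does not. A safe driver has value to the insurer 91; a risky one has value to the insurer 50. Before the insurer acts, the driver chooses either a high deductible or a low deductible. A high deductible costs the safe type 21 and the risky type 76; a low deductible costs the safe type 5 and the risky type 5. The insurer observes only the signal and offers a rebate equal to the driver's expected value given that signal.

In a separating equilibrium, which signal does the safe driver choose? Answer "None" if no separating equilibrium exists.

high deductible

Try safe → high deductible, risky → low deductible:
  Under separation the insurer infers type exactly: high deductible → safe (pays 91), low deductible → risky (pays 50).
  Safe: high deductible gives 91 − 21 = 70; low deductible gives 50 − 5 = 45. No deviation. ✓
  Risky: low deductible gives 50 − 5 = 45; high deductible gives 91 − 76 = 15. No deviation. ✓
Both hold — the safe type sends high deductible.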